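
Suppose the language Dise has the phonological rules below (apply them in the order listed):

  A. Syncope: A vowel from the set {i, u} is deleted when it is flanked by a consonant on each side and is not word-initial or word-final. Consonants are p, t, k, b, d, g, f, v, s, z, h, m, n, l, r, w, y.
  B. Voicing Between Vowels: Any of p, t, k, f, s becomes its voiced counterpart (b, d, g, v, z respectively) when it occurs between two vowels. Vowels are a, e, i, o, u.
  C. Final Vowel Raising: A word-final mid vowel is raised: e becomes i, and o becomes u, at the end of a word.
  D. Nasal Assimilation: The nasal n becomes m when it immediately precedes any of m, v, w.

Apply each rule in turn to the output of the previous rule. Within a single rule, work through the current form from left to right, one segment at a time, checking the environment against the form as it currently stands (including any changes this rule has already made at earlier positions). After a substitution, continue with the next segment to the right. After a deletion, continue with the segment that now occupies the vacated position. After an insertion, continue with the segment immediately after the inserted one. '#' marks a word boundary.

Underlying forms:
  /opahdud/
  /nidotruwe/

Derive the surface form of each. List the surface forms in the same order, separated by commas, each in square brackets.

/opahdud/:
  A Syncope: [opahdud] → [opahdd]
  B Voicing Between Vowels: [opahdd] → [obahdd]
  C Final Vowel Raising: no change — [obahdd]
  D Nasal Assimilation: no change — [obahdd]
/nidotruwe/:
  A Syncope: [nidotruwe] → [ndotrwe]
  B Voicing Between Vowels: no change — [ndotrwe]
  C Final Vowel Raising: [ndotrwe] → [ndotrwi]
  D Nasal Assimilation: no change — [ndotrwi]

[obahdd], [ndotrwi]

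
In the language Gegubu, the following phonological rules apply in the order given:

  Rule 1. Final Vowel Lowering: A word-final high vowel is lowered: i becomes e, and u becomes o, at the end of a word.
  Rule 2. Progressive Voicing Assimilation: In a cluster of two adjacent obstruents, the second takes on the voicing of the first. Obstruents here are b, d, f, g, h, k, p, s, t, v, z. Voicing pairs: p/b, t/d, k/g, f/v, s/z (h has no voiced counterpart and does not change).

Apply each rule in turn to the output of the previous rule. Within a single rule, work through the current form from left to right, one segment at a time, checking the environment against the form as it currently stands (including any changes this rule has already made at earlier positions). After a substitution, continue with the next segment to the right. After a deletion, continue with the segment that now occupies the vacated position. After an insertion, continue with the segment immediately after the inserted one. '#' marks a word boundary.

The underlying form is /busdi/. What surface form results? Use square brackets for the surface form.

[buste]

Rule 1 Final Vowel Lowering: [busdi] → [busde]
Rule 2 Progressive Voicing Assimilation: [busde] → [buste]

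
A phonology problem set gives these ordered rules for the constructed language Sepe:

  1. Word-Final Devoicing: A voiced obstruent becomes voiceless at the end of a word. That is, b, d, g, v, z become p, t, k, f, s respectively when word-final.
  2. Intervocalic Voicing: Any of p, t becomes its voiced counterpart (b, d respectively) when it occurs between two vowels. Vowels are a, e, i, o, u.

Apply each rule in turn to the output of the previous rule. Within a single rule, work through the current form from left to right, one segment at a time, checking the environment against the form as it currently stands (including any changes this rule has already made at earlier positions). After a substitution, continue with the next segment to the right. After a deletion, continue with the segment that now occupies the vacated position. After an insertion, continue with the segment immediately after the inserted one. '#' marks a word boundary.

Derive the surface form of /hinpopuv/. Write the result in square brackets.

1 Word-Final Devoicing: [hinpopuv] → [hinpopuf]
2 Intervocalic Voicing: [hinpopuf] → [hinpobuf]

[hinpobuf]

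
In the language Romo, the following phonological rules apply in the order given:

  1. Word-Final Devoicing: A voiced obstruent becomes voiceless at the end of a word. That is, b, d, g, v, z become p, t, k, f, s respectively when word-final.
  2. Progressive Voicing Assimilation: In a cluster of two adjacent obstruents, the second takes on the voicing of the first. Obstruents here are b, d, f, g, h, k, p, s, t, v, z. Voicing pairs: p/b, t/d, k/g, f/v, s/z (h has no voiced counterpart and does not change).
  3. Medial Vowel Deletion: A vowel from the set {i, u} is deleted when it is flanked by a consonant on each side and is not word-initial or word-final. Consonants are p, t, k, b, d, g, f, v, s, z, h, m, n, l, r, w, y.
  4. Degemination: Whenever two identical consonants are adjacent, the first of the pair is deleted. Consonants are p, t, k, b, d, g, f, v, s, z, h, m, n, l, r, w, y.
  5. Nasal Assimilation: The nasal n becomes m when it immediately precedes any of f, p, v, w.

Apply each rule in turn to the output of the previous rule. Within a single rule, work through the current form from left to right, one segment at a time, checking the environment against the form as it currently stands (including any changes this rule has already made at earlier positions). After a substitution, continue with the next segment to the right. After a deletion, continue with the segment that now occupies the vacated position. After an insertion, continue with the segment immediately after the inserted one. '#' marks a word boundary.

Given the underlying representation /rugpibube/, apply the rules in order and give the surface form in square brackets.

1 Word-Final Devoicing: no change — [rugpibube]
2 Progressive Voicing Assimilation: [rugpibube] → [rugbibube]
3 Medial Vowel Deletion: [rugbibube] → [rgbbbe]
4 Degemination: [rgbbbe] → [rgbe]
5 Nasal Assimilation: no change — [rgbe]

[rgbe]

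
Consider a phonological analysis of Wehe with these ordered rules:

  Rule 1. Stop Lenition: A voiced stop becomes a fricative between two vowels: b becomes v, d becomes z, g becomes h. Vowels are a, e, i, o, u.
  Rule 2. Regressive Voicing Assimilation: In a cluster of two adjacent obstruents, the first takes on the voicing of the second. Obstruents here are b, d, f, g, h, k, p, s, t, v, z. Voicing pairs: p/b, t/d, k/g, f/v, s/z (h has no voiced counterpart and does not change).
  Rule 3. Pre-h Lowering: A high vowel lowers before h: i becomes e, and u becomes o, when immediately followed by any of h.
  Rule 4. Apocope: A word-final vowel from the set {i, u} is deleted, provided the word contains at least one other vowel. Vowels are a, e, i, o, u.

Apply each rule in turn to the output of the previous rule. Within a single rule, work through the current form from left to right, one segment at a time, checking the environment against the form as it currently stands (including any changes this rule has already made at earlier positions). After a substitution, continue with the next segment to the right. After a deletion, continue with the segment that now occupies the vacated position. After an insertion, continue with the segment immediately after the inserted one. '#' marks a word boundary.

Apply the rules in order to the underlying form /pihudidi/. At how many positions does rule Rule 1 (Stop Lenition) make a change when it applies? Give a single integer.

2

Rule 1 Stop Lenition: [pihudidi] → [pihuzizi]
Rule 2 Regressive Voicing Assimilation: no change — [pihuzizi]
Rule 3 Pre-h Lowering: [pihuzizi] → [pehuzizi]
Rule 4 Apocope: [pehuzizi] → [pehuziz]
Rule Rule 1 changed 2 position(s).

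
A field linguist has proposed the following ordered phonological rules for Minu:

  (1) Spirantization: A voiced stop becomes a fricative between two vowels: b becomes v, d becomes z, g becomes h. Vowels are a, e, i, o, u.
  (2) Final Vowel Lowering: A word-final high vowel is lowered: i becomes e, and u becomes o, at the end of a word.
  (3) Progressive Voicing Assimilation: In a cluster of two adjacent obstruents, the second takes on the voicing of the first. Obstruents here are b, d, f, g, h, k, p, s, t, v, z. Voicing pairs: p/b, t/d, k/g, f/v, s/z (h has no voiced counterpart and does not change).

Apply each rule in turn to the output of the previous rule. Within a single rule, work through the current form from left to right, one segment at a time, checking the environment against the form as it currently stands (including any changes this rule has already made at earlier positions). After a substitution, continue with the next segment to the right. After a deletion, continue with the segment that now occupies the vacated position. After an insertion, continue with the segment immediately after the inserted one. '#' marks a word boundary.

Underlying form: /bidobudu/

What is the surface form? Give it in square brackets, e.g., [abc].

(1) Spirantization: [bidobudu] → [bizovuzu]
(2) Final Vowel Lowering: [bizovuzu] → [bizovuzo]
(3) Progressive Voicing Assimilation: no change — [bizovuzo]

[bizovuzo]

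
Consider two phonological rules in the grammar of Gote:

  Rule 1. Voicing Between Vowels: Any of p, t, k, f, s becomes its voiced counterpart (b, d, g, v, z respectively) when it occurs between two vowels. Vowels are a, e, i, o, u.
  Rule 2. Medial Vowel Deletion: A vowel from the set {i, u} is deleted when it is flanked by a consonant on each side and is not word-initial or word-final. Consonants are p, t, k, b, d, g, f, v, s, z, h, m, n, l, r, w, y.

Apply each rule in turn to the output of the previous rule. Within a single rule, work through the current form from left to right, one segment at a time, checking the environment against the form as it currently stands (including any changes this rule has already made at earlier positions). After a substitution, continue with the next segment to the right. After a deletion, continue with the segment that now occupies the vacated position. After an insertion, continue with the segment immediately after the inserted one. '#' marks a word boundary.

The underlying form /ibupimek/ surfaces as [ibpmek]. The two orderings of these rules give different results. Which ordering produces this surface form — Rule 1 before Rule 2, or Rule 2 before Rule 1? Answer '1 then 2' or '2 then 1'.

2 then 1

Order 1 then 2:
  1 Voicing Between Vowels: [ibupimek] → [ibubimek]
  2 Medial Vowel Deletion: [ibubimek] → [ibbmek]
  result: [ibbmek]
Order 2 then 1:
  2 Medial Vowel Deletion: [ibupimek] → [ibpmek]
  1 Voicing Between Vowels: no change — [ibpmek]
  result: [ibpmek]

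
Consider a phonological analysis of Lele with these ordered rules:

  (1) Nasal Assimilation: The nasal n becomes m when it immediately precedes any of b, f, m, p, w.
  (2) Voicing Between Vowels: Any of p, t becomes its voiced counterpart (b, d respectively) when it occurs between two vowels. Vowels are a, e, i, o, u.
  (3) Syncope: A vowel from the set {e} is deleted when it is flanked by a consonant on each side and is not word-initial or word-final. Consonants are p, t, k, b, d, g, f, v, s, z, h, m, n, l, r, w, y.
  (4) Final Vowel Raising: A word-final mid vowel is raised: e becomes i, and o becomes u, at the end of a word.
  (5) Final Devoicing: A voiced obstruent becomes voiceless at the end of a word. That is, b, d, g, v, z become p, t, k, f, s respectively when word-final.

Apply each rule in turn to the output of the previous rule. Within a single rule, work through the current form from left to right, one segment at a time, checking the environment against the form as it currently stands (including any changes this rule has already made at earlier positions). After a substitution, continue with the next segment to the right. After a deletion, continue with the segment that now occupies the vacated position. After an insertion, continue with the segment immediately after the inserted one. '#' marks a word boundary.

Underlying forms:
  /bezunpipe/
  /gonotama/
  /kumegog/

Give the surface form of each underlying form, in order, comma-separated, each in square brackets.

/bezunpipe/:
  (1) Nasal Assimilation: [bezunpipe] → [bezumpipe]
  (2) Voicing Between Vowels: [bezumpipe] → [bezumpibe]
  (3) Syncope: [bezumpibe] → [bzumpibe]
  (4) Final Vowel Raising: [bzumpibe] → [bzumpibi]
  (5) Final Devoicing: no change — [bzumpibi]
/gonotama/:
  (1) Nasal Assimilation: no change — [gonotama]
  (2) Voicing Between Vowels: [gonotama] → [gonodama]
  (3) Syncope: no change — [gonodama]
  (4) Final Vowel Raising: no change — [gonodama]
  (5) Final Devoicing: no change — [gonodama]
/kumegog/:
  (1) Nasal Assimilation: no change — [kumegog]
  (2) Voicing Between Vowels: no change — [kumegog]
  (3) Syncope: [kumegog] → [kumgog]
  (4) Final Vowel Raising: no change — [kumgog]
  (5) Final Devoicing: [kumgog] → [kumgok]

[bzumpibi], [gonodama], [kumgok]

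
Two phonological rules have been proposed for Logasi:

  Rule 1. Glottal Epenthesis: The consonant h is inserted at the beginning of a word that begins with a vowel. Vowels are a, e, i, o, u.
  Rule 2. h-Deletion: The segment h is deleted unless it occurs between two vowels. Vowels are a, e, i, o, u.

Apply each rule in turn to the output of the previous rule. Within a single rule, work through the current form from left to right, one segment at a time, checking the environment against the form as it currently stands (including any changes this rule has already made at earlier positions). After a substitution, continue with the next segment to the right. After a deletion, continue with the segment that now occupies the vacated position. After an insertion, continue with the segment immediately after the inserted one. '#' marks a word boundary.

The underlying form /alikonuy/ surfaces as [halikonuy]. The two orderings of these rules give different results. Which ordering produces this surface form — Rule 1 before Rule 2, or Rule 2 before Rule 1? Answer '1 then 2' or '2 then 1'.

Order 1 then 2:
  1 Glottal Epenthesis: [alikonuy] → [halikonuy]
  2 h-Deletion: [halikonuy] → [alikonuy]
  result: [alikonuy]
Order 2 then 1:
  2 h-Deletion: no change — [alikonuy]
  1 Glottal Epenthesis: [alikonuy] → [halikonuy]
  result: [halikonuy]

2 then 1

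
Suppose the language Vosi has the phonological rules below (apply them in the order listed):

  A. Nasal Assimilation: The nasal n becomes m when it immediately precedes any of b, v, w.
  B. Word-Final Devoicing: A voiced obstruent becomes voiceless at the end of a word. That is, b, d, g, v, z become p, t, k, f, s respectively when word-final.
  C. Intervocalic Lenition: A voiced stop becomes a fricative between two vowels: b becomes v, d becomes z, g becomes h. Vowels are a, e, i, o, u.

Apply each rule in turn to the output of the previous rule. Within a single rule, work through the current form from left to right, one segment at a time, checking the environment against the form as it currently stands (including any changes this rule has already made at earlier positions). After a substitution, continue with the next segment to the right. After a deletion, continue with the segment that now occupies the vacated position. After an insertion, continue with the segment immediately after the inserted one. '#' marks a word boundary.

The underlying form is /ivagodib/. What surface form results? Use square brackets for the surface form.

A Nasal Assimilation: no change — [ivagodib]
B Word-Final Devoicing: [ivagodib] → [ivagodip]
C Intervocalic Lenition: [ivagodip] → [ivahozip]

[ivahozip]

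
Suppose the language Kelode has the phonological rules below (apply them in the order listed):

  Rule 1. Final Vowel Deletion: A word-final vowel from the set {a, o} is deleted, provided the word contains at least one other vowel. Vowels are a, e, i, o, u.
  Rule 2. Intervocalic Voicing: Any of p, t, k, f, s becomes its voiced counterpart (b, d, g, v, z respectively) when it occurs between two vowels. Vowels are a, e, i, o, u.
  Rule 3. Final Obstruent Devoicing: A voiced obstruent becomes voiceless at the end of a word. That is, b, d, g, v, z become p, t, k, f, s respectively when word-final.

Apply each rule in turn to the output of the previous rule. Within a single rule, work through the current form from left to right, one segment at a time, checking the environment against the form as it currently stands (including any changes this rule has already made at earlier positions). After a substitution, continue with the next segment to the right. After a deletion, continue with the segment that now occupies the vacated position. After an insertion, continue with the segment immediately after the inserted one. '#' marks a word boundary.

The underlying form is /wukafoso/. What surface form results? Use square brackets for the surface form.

Rule 1 Final Vowel Deletion: [wukafoso] → [wukafos]
Rule 2 Intervocalic Voicing: [wukafos] → [wugavos]
Rule 3 Final Obstruent Devoicing: no change — [wugavos]

[wugavos]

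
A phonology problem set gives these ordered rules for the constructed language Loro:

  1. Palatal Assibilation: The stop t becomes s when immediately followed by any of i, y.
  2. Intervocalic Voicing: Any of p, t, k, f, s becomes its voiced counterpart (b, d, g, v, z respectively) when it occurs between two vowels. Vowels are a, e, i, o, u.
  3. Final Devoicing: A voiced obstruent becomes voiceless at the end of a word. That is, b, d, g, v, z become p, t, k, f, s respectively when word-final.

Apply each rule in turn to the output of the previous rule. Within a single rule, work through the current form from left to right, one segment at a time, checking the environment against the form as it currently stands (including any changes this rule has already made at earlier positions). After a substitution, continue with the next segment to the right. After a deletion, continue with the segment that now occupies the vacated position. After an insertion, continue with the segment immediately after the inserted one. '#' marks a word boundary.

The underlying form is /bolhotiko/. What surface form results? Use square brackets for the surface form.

1 Palatal Assibilation: [bolhotiko] → [bolhosiko]
2 Intervocalic Voicing: [bolhosiko] → [bolhozigo]
3 Final Devoicing: no change — [bolhozigo]

[bolhozigo]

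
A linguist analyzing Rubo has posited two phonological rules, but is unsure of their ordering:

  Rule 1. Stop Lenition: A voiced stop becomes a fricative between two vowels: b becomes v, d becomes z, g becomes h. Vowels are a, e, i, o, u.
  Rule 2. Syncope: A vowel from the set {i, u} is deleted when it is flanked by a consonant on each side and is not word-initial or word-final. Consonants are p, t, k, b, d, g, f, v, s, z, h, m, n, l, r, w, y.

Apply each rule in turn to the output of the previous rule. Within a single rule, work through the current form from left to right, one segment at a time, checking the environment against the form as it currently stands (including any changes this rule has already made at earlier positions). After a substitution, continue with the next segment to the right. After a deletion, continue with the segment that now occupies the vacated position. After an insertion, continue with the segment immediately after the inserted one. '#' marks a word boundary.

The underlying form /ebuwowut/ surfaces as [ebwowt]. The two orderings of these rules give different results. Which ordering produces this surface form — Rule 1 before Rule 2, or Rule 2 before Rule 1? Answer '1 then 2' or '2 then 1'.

Order 1 then 2:
  1 Stop Lenition: [ebuwowut] → [evuwowut]
  2 Syncope: [evuwowut] → [evwowt]
  result: [evwowt]
Order 2 then 1:
  2 Syncope: [ebuwowut] → [ebwowt]
  1 Stop Lenition: no change — [ebwowt]
  result: [ebwowt]

2 then 1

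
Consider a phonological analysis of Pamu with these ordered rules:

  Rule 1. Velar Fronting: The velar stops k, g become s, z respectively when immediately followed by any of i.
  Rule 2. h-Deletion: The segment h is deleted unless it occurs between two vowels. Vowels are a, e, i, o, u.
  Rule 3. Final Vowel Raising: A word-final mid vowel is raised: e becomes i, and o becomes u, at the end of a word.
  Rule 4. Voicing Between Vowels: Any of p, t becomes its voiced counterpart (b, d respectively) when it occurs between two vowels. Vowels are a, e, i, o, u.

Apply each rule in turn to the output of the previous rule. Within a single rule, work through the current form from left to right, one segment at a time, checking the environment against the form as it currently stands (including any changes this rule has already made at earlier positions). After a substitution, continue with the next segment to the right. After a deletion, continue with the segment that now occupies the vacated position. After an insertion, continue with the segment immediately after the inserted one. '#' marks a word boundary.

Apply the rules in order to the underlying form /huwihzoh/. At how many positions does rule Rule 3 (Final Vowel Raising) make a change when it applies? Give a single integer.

1

Rule 1 Velar Fronting: no change — [huwihzoh]
Rule 2 h-Deletion: [huwihzoh] → [uwizo]
Rule 3 Final Vowel Raising: [uwizo] → [uwizu]
Rule 4 Voicing Between Vowels: no change — [uwizu]
Rule Rule 3 changed 1 position(s).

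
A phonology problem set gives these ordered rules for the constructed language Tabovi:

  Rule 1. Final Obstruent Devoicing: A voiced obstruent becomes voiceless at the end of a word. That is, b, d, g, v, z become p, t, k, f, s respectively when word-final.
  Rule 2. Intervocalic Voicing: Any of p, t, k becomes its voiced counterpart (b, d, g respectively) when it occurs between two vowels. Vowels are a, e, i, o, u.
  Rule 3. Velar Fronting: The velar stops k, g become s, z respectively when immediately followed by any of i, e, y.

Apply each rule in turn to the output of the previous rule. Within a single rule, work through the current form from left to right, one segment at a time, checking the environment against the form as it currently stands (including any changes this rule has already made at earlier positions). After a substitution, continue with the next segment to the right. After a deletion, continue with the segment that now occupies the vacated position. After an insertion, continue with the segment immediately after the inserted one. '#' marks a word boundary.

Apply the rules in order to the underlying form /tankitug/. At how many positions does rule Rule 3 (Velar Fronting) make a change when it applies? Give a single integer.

1

Rule 1 Final Obstruent Devoicing: [tankitug] → [tankituk]
Rule 2 Intervocalic Voicing: [tankituk] → [tankiduk]
Rule 3 Velar Fronting: [tankiduk] → [tansiduk]
Rule Rule 3 changed 1 position(s).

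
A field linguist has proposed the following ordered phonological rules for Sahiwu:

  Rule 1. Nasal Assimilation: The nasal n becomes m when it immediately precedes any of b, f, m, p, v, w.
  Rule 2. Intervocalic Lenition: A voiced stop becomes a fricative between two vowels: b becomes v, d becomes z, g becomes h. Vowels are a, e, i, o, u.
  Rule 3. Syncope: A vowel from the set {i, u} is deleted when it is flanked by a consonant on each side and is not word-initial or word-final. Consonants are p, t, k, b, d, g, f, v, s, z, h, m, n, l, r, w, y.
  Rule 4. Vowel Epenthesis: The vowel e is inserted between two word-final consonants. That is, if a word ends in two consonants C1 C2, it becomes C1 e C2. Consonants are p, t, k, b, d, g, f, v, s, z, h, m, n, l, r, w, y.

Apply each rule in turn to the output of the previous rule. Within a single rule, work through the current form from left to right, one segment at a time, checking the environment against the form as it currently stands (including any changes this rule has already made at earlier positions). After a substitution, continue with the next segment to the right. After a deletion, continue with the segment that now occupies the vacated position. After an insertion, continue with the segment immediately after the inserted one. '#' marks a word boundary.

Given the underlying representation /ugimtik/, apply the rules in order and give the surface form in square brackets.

Rule 1 Nasal Assimilation: no change — [ugimtik]
Rule 2 Intervocalic Lenition: [ugimtik] → [uhimtik]
Rule 3 Syncope: [uhimtik] → [uhmtk]
Rule 4 Vowel Epenthesis: [uhmtk] → [uhmtek]

[uhmtek]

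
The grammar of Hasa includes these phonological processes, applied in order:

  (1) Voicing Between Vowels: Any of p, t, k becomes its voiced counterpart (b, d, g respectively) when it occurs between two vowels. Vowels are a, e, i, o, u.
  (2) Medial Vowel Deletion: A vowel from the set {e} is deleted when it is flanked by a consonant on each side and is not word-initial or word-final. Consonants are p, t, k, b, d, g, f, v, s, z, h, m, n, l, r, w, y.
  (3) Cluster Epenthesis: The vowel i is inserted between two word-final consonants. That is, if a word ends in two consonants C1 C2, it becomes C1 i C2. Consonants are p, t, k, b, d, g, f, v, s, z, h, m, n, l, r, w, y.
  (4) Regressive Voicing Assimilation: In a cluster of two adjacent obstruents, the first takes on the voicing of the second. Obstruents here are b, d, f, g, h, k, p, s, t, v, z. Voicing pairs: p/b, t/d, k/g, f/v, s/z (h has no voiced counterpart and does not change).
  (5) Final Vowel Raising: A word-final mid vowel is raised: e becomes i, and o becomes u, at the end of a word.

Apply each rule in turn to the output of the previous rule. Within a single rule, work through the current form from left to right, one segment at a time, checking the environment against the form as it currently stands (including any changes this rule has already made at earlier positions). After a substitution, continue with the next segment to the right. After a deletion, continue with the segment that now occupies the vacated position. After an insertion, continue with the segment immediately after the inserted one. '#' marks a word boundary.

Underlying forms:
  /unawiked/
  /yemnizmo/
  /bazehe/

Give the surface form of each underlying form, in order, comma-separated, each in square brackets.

/unawiked/:
  (1) Voicing Between Vowels: [unawiked] → [unawiged]
  (2) Medial Vowel Deletion: [unawiged] → [unawigd]
  (3) Cluster Epenthesis: [unawigd] → [unawigid]
  (4) Regressive Voicing Assimilation: no change — [unawigid]
  (5) Final Vowel Raising: no change — [unawigid]
/yemnizmo/:
  (1) Voicing Between Vowels: no change — [yemnizmo]
  (2) Medial Vowel Deletion: [yemnizmo] → [ymnizmo]
  (3) Cluster Epenthesis: no change — [ymnizmo]
  (4) Regressive Voicing Assimilation: no change — [ymnizmo]
  (5) Final Vowel Raising: [ymnizmo] → [ymnizmu]
/bazehe/:
  (1) Voicing Between Vowels: no change — [bazehe]
  (2) Medial Vowel Deletion: [bazehe] → [bazhe]
  (3) Cluster Epenthesis: no change — [bazhe]
  (4) Regressive Voicing Assimilation: [bazhe] → [bashe]
  (5) Final Vowel Raising: [bashe] → [bashi]

[unawigid], [ymnizmu], [bashi]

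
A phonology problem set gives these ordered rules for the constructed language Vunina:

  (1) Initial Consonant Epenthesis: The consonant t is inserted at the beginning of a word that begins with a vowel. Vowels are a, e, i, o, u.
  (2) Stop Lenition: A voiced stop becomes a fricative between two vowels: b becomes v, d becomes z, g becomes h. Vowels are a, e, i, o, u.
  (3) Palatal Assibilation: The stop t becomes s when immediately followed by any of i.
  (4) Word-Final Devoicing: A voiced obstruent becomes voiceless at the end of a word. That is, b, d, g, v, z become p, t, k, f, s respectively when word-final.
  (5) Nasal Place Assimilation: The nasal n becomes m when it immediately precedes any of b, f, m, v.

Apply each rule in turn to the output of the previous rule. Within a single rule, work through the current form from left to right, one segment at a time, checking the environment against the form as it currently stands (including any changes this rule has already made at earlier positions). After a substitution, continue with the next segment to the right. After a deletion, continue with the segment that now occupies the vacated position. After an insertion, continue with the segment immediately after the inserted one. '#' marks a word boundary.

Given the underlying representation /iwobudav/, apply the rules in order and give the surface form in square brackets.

[siwovuzaf]

(1) Initial Consonant Epenthesis: [iwobudav] → [tiwobudav]
(2) Stop Lenition: [tiwobudav] → [tiwovuzav]
(3) Palatal Assibilation: [tiwovuzav] → [siwovuzav]
(4) Word-Final Devoicing: [siwovuzav] → [siwovuzaf]
(5) Nasal Place Assimilation: no change — [siwovuzaf]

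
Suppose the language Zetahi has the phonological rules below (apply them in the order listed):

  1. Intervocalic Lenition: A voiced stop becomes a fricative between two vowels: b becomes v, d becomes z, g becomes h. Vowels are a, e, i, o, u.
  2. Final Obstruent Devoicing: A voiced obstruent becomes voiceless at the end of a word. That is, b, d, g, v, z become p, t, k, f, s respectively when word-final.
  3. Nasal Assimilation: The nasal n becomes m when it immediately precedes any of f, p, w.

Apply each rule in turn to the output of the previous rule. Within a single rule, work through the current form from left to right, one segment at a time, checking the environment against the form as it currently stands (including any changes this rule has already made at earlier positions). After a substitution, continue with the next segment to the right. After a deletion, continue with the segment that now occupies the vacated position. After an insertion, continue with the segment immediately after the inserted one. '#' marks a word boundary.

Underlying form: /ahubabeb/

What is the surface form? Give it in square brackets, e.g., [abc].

[ahuvavep]

1 Intervocalic Lenition: [ahubabeb] → [ahuvaveb]
2 Final Obstruent Devoicing: [ahuvaveb] → [ahuvavep]
3 Nasal Assimilation: no change — [ahuvavep]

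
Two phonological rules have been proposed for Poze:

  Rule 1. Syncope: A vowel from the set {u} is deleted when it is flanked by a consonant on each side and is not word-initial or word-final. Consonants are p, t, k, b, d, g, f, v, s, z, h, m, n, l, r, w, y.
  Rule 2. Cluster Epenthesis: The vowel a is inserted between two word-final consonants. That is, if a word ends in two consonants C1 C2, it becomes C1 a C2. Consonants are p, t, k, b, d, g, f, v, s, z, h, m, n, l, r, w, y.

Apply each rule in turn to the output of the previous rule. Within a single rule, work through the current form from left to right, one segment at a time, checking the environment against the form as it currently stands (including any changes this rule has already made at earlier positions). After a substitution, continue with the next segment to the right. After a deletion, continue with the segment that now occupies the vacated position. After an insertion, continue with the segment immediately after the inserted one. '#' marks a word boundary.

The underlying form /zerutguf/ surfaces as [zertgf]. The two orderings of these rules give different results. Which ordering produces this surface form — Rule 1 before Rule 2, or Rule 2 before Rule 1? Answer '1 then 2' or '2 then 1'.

2 then 1

Order 1 then 2:
  1 Syncope: [zerutguf] → [zertgf]
  2 Cluster Epenthesis: [zertgf] → [zertgaf]
  result: [zertgaf]
Order 2 then 1:
  2 Cluster Epenthesis: no change — [zerutguf]
  1 Syncope: [zerutguf] → [zertgf]
  result: [zertgf]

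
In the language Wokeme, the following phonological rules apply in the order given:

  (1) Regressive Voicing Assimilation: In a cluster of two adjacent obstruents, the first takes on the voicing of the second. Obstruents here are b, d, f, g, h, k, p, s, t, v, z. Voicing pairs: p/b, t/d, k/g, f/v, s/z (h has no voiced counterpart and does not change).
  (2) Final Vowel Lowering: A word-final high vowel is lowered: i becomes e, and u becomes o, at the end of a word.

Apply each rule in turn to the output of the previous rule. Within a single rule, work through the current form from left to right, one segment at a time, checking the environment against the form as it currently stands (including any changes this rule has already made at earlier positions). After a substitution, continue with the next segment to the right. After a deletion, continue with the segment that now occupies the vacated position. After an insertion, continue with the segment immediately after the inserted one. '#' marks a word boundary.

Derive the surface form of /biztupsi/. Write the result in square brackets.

[bistupse]

(1) Regressive Voicing Assimilation: [biztupsi] → [bistupsi]
(2) Final Vowel Lowering: [bistupsi] → [bistupse]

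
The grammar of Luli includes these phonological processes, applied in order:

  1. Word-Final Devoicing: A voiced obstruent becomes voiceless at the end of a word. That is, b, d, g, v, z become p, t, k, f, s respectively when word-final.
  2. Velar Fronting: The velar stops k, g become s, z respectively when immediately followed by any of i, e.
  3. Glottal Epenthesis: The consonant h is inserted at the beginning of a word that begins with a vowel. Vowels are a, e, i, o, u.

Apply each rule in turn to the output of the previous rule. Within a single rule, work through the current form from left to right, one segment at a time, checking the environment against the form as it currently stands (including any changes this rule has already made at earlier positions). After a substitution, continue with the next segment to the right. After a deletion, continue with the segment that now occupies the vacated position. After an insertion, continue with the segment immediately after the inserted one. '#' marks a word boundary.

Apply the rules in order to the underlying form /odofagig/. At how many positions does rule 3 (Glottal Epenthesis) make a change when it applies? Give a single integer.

1 Word-Final Devoicing: [odofagig] → [odofagik]
2 Velar Fronting: [odofagik] → [odofazik]
3 Glottal Epenthesis: [odofazik] → [hodofazik]
Rule 3 changed 1 position(s).

1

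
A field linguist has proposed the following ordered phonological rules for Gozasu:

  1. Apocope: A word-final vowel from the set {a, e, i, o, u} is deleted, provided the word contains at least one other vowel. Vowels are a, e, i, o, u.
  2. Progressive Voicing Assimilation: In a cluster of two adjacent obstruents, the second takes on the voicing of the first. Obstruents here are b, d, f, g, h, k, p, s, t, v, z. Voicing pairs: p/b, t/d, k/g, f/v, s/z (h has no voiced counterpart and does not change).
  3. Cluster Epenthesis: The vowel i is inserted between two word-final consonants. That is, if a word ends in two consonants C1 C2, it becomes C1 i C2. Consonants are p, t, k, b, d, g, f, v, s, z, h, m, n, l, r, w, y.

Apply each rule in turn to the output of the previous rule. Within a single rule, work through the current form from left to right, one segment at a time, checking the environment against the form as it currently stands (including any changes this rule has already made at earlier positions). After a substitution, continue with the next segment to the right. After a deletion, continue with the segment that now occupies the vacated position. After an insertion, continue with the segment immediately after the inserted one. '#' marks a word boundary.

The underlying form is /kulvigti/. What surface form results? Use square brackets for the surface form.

[kulvigid]

1 Apocope: [kulvigti] → [kulvigt]
2 Progressive Voicing Assimilation: [kulvigt] → [kulvigd]
3 Cluster Epenthesis: [kulvigd] → [kulvigid]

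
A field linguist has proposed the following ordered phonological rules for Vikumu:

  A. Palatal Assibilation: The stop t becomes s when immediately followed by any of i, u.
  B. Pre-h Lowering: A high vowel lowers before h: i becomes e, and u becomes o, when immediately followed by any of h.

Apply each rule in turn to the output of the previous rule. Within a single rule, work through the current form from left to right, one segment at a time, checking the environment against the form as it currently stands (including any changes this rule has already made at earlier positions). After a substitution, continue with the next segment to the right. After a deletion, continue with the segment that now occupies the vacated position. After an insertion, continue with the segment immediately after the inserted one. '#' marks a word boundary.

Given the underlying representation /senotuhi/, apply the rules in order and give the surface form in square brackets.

[senosohi]

A Palatal Assibilation: [senotuhi] → [senosuhi]
B Pre-h Lowering: [senosuhi] → [senosohi]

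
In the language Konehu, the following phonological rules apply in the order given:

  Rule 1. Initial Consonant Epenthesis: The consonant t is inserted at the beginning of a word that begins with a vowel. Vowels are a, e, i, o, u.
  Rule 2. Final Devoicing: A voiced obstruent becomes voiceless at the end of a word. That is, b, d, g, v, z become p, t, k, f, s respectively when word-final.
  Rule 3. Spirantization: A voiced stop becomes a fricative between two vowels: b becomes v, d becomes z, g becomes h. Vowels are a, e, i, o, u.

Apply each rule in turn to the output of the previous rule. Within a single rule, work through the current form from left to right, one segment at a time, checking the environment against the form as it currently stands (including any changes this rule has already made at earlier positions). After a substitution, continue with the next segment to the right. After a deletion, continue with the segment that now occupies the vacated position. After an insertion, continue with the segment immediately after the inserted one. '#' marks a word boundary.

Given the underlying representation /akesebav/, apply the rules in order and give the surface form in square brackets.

[takesevaf]

Rule 1 Initial Consonant Epenthesis: [akesebav] → [takesebav]
Rule 2 Final Devoicing: [takesebav] → [takesebaf]
Rule 3 Spirantization: [takesebaf] → [takesevaf]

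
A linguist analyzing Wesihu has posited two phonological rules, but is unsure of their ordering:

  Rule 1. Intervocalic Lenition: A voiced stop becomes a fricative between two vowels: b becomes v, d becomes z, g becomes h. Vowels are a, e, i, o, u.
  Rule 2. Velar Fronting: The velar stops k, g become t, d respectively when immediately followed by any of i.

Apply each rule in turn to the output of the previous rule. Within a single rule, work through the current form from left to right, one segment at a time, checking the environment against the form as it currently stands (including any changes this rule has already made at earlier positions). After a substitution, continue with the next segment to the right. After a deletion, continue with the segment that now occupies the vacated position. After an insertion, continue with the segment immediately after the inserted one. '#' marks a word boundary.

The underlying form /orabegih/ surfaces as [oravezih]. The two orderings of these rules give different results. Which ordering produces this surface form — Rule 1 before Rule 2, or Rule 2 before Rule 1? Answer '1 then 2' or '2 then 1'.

2 then 1

Order 1 then 2:
  1 Intervocalic Lenition: [orabegih] → [oravehih]
  2 Velar Fronting: no change — [oravehih]
  result: [oravehih]
Order 2 then 1:
  2 Velar Fronting: [orabegih] → [orabedih]
  1 Intervocalic Lenition: [orabedih] → [oravezih]
  result: [oravezih]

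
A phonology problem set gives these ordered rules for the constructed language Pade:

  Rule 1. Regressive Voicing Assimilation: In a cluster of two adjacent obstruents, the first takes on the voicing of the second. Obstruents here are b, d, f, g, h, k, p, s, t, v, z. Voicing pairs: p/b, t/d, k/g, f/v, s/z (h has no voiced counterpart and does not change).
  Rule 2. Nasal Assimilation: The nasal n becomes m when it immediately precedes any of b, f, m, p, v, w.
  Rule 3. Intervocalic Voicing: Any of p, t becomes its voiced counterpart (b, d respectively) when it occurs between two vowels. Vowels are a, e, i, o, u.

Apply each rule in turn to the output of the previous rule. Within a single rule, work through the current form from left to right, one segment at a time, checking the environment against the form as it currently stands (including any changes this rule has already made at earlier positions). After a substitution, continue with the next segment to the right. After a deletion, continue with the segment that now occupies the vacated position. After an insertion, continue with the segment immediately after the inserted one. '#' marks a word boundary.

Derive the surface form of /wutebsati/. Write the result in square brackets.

[wudepsadi]

Rule 1 Regressive Voicing Assimilation: [wutebsati] → [wutepsati]
Rule 2 Nasal Assimilation: no change — [wutepsati]
Rule 3 Intervocalic Voicing: [wutepsati] → [wudepsadi]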